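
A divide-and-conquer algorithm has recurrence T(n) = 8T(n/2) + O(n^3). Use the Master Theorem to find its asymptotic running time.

Master Theorem for T(n) = 8T(n/2) + O(n^3):

a = 8, b = 2, c = 3
log_b(a) = log_2(8) = 3.0000

Case 2: c = 3 = log_2(8) = 3.0000
T(n) = O(n^3 log n) = O(n^3 log n)

For T(n) = 8T(n/2) + O(n^3): log_2(8) = 3.0000. This is Case 2 of the Master Theorem (c = log_b(a), equal work at all levels), giving O(n^3 log n).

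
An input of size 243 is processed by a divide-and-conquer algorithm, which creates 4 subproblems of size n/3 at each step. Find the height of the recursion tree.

For divide and conquer with division factor 3:

Problem sizes at each level:
Level 0: 243
Level 1: 81
Level 2: 27
Level 3: 9
Level 4: 3
Level 5: 1

The root is level 0 and the size-1 base case is level 5 (the tree spans levels 0 through 5, i.e. 6 levels counting the root), so the depth is the number of divisions: log_3(243) = 5

The recursion tree depth is log_3(243) = 5. At each level, the problem size is divided by 3, so it takes 5 divisions to reduce to a base case of size 1. The algorithm makes 4 recursive calls at each level.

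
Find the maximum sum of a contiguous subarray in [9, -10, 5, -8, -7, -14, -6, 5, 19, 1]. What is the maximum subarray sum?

Using Kadane's algorithm on [9, -10, 5, -8, -7, -14, -6, 5, 19, 1]:

Scanning through the array:
Position 1 (value -10): max_ending_here = -1, max_so_far = 9
Position 2 (value 5): max_ending_here = 5, max_so_far = 9
Position 3 (value -8): max_ending_here = -3, max_so_far = 9
Position 4 (value -7): max_ending_here = -7, max_so_far = 9
Position 5 (value -14): max_ending_here = -14, max_so_far = 9
Position 6 (value -6): max_ending_here = -6, max_so_far = 9
Position 7 (value 5): max_ending_here = 5, max_so_far = 9
Position 8 (value 19): max_ending_here = 24, max_so_far = 24
Position 9 (value 1): max_ending_here = 25, max_so_far = 25

Maximum subarray: [5, 19, 1]
Maximum sum: 25

The maximum subarray is [5, 19, 1] with sum 25. This subarray runs from index 7 to index 9.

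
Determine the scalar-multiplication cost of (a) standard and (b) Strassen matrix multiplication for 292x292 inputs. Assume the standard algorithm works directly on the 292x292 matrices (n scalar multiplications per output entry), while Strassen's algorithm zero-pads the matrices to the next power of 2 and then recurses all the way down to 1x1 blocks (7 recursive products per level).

Matrix multiplication for 292x292 matrices:

Strassen's algorithm requires power-of-2 dimensions. Pad 292x292 to 512x512 (next power of 2).

Standard algorithm: 292^3 = 24897088 multiplications
Strassen's algorithm: 7^(log2(512)) = 7^9 = 40353607 multiplications
Difference: 24897088 - 40353607 = -15456519 (Strassen uses MORE here due to padding overhead — for small or just-over-power-of-2 n, padding can outweigh the per-level savings)

Standard: 24897088 multiplications (292^3). Strassen: 40353607 multiplications (7^9, after padding to 512x512). Strassen reduces 8 recursive multiplications to 7 at each level.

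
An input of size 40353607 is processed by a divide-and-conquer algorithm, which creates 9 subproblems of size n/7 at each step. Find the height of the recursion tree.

For divide and conquer with division factor 7:

Problem sizes at each level:
Level 0: 40353607
Level 1: 5764801
Level 2: 823543
Level 3: 117649
Level 4: 16807
Level 5: 2401
Level 6: 343
Level 7: 49
Level 8: 7
Level 9: 1

The root is level 0 and the size-1 base case is level 9 (the tree spans levels 0 through 9, i.e. 10 levels counting the root), so the depth is the number of divisions: log_7(40353607) = 9

The recursion tree depth is log_7(40353607) = 9. At each level, the problem size is divided by 7, so it takes 9 divisions to reduce to a base case of size 1. The algorithm makes 9 recursive calls at each level.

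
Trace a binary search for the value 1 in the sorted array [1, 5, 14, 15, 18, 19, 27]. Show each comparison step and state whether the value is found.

Binary search for 1 in [1, 5, 14, 15, 18, 19, 27]:

lo=0, hi=6, mid=3, arr[mid]=15 -> 15 > 1, search left half
lo=0, hi=2, mid=1, arr[mid]=5 -> 5 > 1, search left half
lo=0, hi=0, mid=0, arr[mid]=1 -> Found target at index 0!

Binary search finds 1 at index 0 after 3 comparisons. The search repeatedly halves the search space by comparing with the middle element.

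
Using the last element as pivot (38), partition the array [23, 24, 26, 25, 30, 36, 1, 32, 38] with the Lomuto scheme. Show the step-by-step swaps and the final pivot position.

Lomuto partition with pivot = 38:

Initial array: [23, 24, 26, 25, 30, 36, 1, 32, 38]

arr[0]=23 <= 38: swap with position 0, array becomes [23, 24, 26, 25, 30, 36, 1, 32, 38]
arr[1]=24 <= 38: swap with position 1, array becomes [23, 24, 26, 25, 30, 36, 1, 32, 38]
arr[2]=26 <= 38: swap with position 2, array becomes [23, 24, 26, 25, 30, 36, 1, 32, 38]
arr[3]=25 <= 38: swap with position 3, array becomes [23, 24, 26, 25, 30, 36, 1, 32, 38]
arr[4]=30 <= 38: swap with position 4, array becomes [23, 24, 26, 25, 30, 36, 1, 32, 38]
arr[5]=36 <= 38: swap with position 5, array becomes [23, 24, 26, 25, 30, 36, 1, 32, 38]
arr[6]=1 <= 38: swap with position 6, array becomes [23, 24, 26, 25, 30, 36, 1, 32, 38]
arr[7]=32 <= 38: swap with position 7, array becomes [23, 24, 26, 25, 30, 36, 1, 32, 38]

Place pivot at position 8: [23, 24, 26, 25, 30, 36, 1, 32, 38]
Pivot position: 8

After partitioning with pivot 38, the array becomes [23, 24, 26, 25, 30, 36, 1, 32, 38]. The pivot is placed at index 8. All elements to the left of the pivot are <= 38, and all elements to the right are > 38.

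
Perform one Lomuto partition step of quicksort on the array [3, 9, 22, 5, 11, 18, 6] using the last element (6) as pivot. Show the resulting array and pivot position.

Lomuto partition with pivot = 6:

Initial array: [3, 9, 22, 5, 11, 18, 6]

arr[0]=3 <= 6: swap with position 0, array becomes [3, 9, 22, 5, 11, 18, 6]
arr[1]=9 > 6: no swap
arr[2]=22 > 6: no swap
arr[3]=5 <= 6: swap with position 1, array becomes [3, 5, 22, 9, 11, 18, 6]
arr[4]=11 > 6: no swap
arr[5]=18 > 6: no swap

Place pivot at position 2: [3, 5, 6, 9, 11, 18, 22]
Pivot position: 2

After partitioning with pivot 6, the array becomes [3, 5, 6, 9, 11, 18, 22]. The pivot is placed at index 2. All elements to the left of the pivot are <= 6, and all elements to the right are > 6.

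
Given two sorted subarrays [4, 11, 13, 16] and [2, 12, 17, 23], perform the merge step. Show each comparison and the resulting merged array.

Merging process:

Compare 4 vs 2: take 2 from right. Merged: [2]
Compare 4 vs 12: take 4 from left. Merged: [2, 4]
Compare 11 vs 12: take 11 from left. Merged: [2, 4, 11]
Compare 13 vs 12: take 12 from right. Merged: [2, 4, 11, 12]
Compare 13 vs 17: take 13 from left. Merged: [2, 4, 11, 12, 13]
Compare 16 vs 17: take 16 from left. Merged: [2, 4, 11, 12, 13, 16]
Append remaining from right: [17, 23]. Merged: [2, 4, 11, 12, 13, 16, 17, 23]

Final merged array: [2, 4, 11, 12, 13, 16, 17, 23]
Total comparisons: 6

The merged array is [2, 4, 11, 12, 13, 16, 17, 23], requiring 6 comparisons. The merge step runs in O(n) time where n is the total number of elements.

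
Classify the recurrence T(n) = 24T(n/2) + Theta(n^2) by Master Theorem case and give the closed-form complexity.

Master Theorem for T(n) = 24T(n/2) + O(n^2):

a = 24, b = 2, c = 2
log_b(a) = log_2(24) = 4.5850

Case 1: c = 2 < log_2(24) = 4.5850
T(n) = O(n^(log_2 24))

For T(n) = 24T(n/2) + O(n^2): log_2(24) = 4.5850. This is Case 1 of the Master Theorem (c < log_b(a), work dominated by leaves), giving O(n^(log_2 24)).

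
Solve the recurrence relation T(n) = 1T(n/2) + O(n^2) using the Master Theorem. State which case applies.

Master Theorem for T(n) = 1T(n/2) + O(n^2):

a = 1, b = 2, c = 2
log_b(a) = log_2(1) = 0.0000

Case 3: c = 2 > log_2(1) = 0.0000
T(n) = O(n^2) = O(n^2)

For T(n) = 1T(n/2) + O(n^2): log_2(1) = 0.0000. This is Case 3 of the Master Theorem (c > log_b(a), work dominated by root), giving O(n^2).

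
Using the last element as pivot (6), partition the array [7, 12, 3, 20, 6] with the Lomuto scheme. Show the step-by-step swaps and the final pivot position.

Lomuto partition with pivot = 6:

Initial array: [7, 12, 3, 20, 6]

arr[0]=7 > 6: no swap
arr[1]=12 > 6: no swap
arr[2]=3 <= 6: swap with position 0, array becomes [3, 12, 7, 20, 6]
arr[3]=20 > 6: no swap

Place pivot at position 1: [3, 6, 7, 20, 12]
Pivot position: 1

After partitioning with pivot 6, the array becomes [3, 6, 7, 20, 12]. The pivot is placed at index 1. All elements to the left of the pivot are <= 6, and all elements to the right are > 6.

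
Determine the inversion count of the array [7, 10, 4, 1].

Finding inversions in [7, 10, 4, 1]:

(0, 2): arr[0]=7 > arr[2]=4
(0, 3): arr[0]=7 > arr[3]=1
(1, 2): arr[1]=10 > arr[2]=4
(1, 3): arr[1]=10 > arr[3]=1
(2, 3): arr[2]=4 > arr[3]=1

Total inversions: 5

The array has 5 inversion(s): (0,2), (0,3), (1,2), (1,3), (2,3). Each pair (i,j) satisfies i < j and arr[i] > arr[j].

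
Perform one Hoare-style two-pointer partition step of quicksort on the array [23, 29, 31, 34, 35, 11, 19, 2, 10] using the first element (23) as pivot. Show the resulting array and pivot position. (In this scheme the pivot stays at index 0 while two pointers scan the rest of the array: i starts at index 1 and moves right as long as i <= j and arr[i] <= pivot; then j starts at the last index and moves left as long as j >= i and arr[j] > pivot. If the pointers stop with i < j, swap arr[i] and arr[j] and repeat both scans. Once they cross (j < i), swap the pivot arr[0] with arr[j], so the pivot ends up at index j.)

Hoare-style two-pointer partition with pivot = 23:

Initial array: [23, 29, 31, 34, 35, 11, 19, 2, 10]

Pointers start at i = 1, j = 8.
i stops at index 1 (arr[1]=29 > 23), j stops at index 8 (arr[8]=10 <= 23): swap arr[1] and arr[8], array becomes [23, 10, 31, 34, 35, 11, 19, 2, 29]
i stops at index 2 (arr[2]=31 > 23), j stops at index 7 (arr[7]=2 <= 23): swap arr[2] and arr[7], array becomes [23, 10, 2, 34, 35, 11, 19, 31, 29]
i stops at index 3 (arr[3]=34 > 23), j stops at index 6 (arr[6]=19 <= 23): swap arr[3] and arr[6], array becomes [23, 10, 2, 19, 35, 11, 34, 31, 29]
i stops at index 4 (arr[4]=35 > 23), j stops at index 5 (arr[5]=11 <= 23): swap arr[4] and arr[5], array becomes [23, 10, 2, 19, 11, 35, 34, 31, 29]
i ends at 5, j ends at 4: the pointers have crossed (j < i), so scanning stops.

Swap pivot arr[0] with arr[4] to place pivot at position 4: [11, 10, 2, 19, 23, 35, 34, 31, 29]
Pivot position: 4

After partitioning with pivot 23, the array becomes [11, 10, 2, 19, 23, 35, 34, 31, 29]. The pivot is placed at index 4. All elements to the left of the pivot are <= 23, and all elements to the right are > 23.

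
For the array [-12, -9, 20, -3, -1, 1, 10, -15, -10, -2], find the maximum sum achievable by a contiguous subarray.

Using Kadane's algorithm on [-12, -9, 20, -3, -1, 1, 10, -15, -10, -2]:

Scanning through the array:
Position 1 (value -9): max_ending_here = -9, max_so_far = -9
Position 2 (value 20): max_ending_here = 20, max_so_far = 20
Position 3 (value -3): max_ending_here = 17, max_so_far = 20
Position 4 (value -1): max_ending_here = 16, max_so_far = 20
Position 5 (value 1): max_ending_here = 17, max_so_far = 20
Position 6 (value 10): max_ending_here = 27, max_so_far = 27
Position 7 (value -15): max_ending_here = 12, max_so_far = 27
Position 8 (value -10): max_ending_here = 2, max_so_far = 27
Position 9 (value -2): max_ending_here = 0, max_so_far = 27

Maximum subarray: [20, -3, -1, 1, 10]
Maximum sum: 27

The maximum subarray is [20, -3, -1, 1, 10] with sum 27. This subarray runs from index 2 to index 6.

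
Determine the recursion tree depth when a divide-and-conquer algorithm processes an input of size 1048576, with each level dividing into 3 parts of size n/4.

For divide and conquer with division factor 4:

Problem sizes at each level:
Level 0: 1048576
Level 1: 262144
Level 2: 65536
Level 3: 16384
Level 4: 4096
Level 5: 1024
Level 6: 256
Level 7: 64
Level 8: 16
Level 9: 4
Level 10: 1

The root is level 0 and the size-1 base case is level 10 (the tree spans levels 0 through 10, i.e. 11 levels counting the root), so the depth is the number of divisions: log_4(1048576) = 10

The recursion tree depth is log_4(1048576) = 10. At each level, the problem size is divided by 4, so it takes 10 divisions to reduce to a base case of size 1. The algorithm makes 3 recursive calls at each level.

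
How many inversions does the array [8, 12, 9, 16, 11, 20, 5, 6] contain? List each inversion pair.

Finding inversions in [8, 12, 9, 16, 11, 20, 5, 6]:

(0, 6): arr[0]=8 > arr[6]=5
(0, 7): arr[0]=8 > arr[7]=6
(1, 2): arr[1]=12 > arr[2]=9
(1, 4): arr[1]=12 > arr[4]=11
(1, 6): arr[1]=12 > arr[6]=5
(1, 7): arr[1]=12 > arr[7]=6
(2, 6): arr[2]=9 > arr[6]=5
(2, 7): arr[2]=9 > arr[7]=6
(3, 4): arr[3]=16 > arr[4]=11
(3, 6): arr[3]=16 > arr[6]=5
(3, 7): arr[3]=16 > arr[7]=6
(4, 6): arr[4]=11 > arr[6]=5
(4, 7): arr[4]=11 > arr[7]=6
(5, 6): arr[5]=20 > arr[6]=5
(5, 7): arr[5]=20 > arr[7]=6

Total inversions: 15

The array has 15 inversion(s): (0,6), (0,7), (1,2), (1,4), (1,6), (1,7), (2,6), (2,7), (3,4), (3,6), (3,7), (4,6), (4,7), (5,6), (5,7). Each pair (i,j) satisfies i < j and arr[i] > arr[j].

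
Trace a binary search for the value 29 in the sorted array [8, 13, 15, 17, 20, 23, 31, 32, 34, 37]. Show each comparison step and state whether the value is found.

Binary search for 29 in [8, 13, 15, 17, 20, 23, 31, 32, 34, 37]:

lo=0, hi=9, mid=4, arr[mid]=20 -> 20 < 29, search right half
lo=5, hi=9, mid=7, arr[mid]=32 -> 32 > 29, search left half
lo=5, hi=6, mid=5, arr[mid]=23 -> 23 < 29, search right half
lo=6, hi=6, mid=6, arr[mid]=31 -> 31 > 29, search left half
lo=6 > hi=5, target 29 not found

Binary search determines that 29 is not in the array after 4 comparisons. The search space was exhausted without finding the target.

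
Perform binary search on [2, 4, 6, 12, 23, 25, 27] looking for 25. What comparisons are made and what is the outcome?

Binary search for 25 in [2, 4, 6, 12, 23, 25, 27]:

lo=0, hi=6, mid=3, arr[mid]=12 -> 12 < 25, search right half
lo=4, hi=6, mid=5, arr[mid]=25 -> Found target at index 5!

Binary search finds 25 at index 5 after 2 comparisons. The search repeatedly halves the search space by comparing with the middle element.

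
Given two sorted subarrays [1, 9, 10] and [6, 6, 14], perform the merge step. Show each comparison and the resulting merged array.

Merging process:

Compare 1 vs 6: take 1 from left. Merged: [1]
Compare 9 vs 6: take 6 from right. Merged: [1, 6]
Compare 9 vs 6: take 6 from right. Merged: [1, 6, 6]
Compare 9 vs 14: take 9 from left. Merged: [1, 6, 6, 9]
Compare 10 vs 14: take 10 from left. Merged: [1, 6, 6, 9, 10]
Append remaining from right: [14]. Merged: [1, 6, 6, 9, 10, 14]

Final merged array: [1, 6, 6, 9, 10, 14]
Total comparisons: 5

The merged array is [1, 6, 6, 9, 10, 14], requiring 5 comparisons. The merge step runs in O(n) time where n is the total number of elements.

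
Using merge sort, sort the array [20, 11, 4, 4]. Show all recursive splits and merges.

Merge sort trace:

Split: [20, 11, 4, 4] -> [20, 11] and [4, 4]
  Split: [20, 11] -> [20] and [11]
  Merge: [20] + [11] -> [11, 20]
  Split: [4, 4] -> [4] and [4]
  Merge: [4] + [4] -> [4, 4]
Merge: [11, 20] + [4, 4] -> [4, 4, 11, 20]

Final sorted array: [4, 4, 11, 20]

The merge sort proceeds by recursively splitting the array and merging sorted halves.
After all merges, the sorted array is [4, 4, 11, 20].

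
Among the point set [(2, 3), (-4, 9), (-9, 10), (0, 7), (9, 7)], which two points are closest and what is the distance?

Computing all pairwise distances among 5 points:

d((2, 3), (-4, 9)) = 8.4853
d((2, 3), (-9, 10)) = 13.0384
d((2, 3), (0, 7)) = 4.4721 <-- minimum
d((2, 3), (9, 7)) = 8.0623
d((-4, 9), (-9, 10)) = 5.099
d((-4, 9), (0, 7)) = 4.4721 <-- minimum
d((-4, 9), (9, 7)) = 13.1529
d((-9, 10), (0, 7)) = 9.4868
d((-9, 10), (9, 7)) = 18.2483
d((0, 7), (9, 7)) = 9.0

Minimum distance: 4.4721 (tie among 2 pairs: (2, 3) and (0, 7); (-4, 9) and (0, 7))

The minimum Euclidean distance is 4.4721. There is a tie: 2 pairs achieve this minimum — (2, 3) and (0, 7); (-4, 9) and (0, 7). Any of these is a valid closest pair. For 5 points, brute-force pairwise comparison is shown above. For large n, the divide-and-conquer algorithm (sort by x, recurse on halves, check the dividing strip) achieves O(n log n).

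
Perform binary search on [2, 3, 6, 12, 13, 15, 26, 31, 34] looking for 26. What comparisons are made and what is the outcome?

Binary search for 26 in [2, 3, 6, 12, 13, 15, 26, 31, 34]:

lo=0, hi=8, mid=4, arr[mid]=13 -> 13 < 26, search right half
lo=5, hi=8, mid=6, arr[mid]=26 -> Found target at index 6!

Binary search finds 26 at index 6 after 2 comparisons. The search repeatedly halves the search space by comparing with the middle element.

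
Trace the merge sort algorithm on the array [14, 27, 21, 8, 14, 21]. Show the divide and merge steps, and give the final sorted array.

Merge sort trace:

Split: [14, 27, 21, 8, 14, 21] -> [14, 27, 21] and [8, 14, 21]
  Split: [14, 27, 21] -> [14] and [27, 21]
    Split: [27, 21] -> [27] and [21]
    Merge: [27] + [21] -> [21, 27]
  Merge: [14] + [21, 27] -> [14, 21, 27]
  Split: [8, 14, 21] -> [8] and [14, 21]
    Split: [14, 21] -> [14] and [21]
    Merge: [14] + [21] -> [14, 21]
  Merge: [8] + [14, 21] -> [8, 14, 21]
Merge: [14, 21, 27] + [8, 14, 21] -> [8, 14, 14, 21, 21, 27]

Final sorted array: [8, 14, 14, 21, 21, 27]

The merge sort proceeds by recursively splitting the array and merging sorted halves.
After all merges, the sorted array is [8, 14, 14, 21, 21, 27].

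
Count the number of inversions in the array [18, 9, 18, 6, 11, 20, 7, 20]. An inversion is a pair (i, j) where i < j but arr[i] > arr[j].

Finding inversions in [18, 9, 18, 6, 11, 20, 7, 20]:

(0, 1): arr[0]=18 > arr[1]=9
(0, 3): arr[0]=18 > arr[3]=6
(0, 4): arr[0]=18 > arr[4]=11
(0, 6): arr[0]=18 > arr[6]=7
(1, 3): arr[1]=9 > arr[3]=6
(1, 6): arr[1]=9 > arr[6]=7
(2, 3): arr[2]=18 > arr[3]=6
(2, 4): arr[2]=18 > arr[4]=11
(2, 6): arr[2]=18 > arr[6]=7
(4, 6): arr[4]=11 > arr[6]=7
(5, 6): arr[5]=20 > arr[6]=7

Total inversions: 11

The array has 11 inversion(s): (0,1), (0,3), (0,4), (0,6), (1,3), (1,6), (2,3), (2,4), (2,6), (4,6), (5,6). Each pair (i,j) satisfies i < j and arr[i] > arr[j].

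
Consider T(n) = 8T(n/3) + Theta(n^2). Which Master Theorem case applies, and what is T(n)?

Master Theorem for T(n) = 8T(n/3) + O(n^2):

a = 8, b = 3, c = 2
log_b(a) = log_3(8) = 1.8928

Case 3: c = 2 > log_3(8) = 1.8928
T(n) = O(n^2) = O(n^2)

For T(n) = 8T(n/3) + O(n^2): log_3(8) = 1.8928. This is Case 3 of the Master Theorem (c > log_b(a), work dominated by root), giving O(n^2).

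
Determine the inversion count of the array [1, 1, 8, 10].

Finding inversions in [1, 1, 8, 10]:


Total inversions: 0

The array has 0 inversions. It is already sorted.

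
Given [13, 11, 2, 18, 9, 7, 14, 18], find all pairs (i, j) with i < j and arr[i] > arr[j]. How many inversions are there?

Finding inversions in [13, 11, 2, 18, 9, 7, 14, 18]:

(0, 1): arr[0]=13 > arr[1]=11
(0, 2): arr[0]=13 > arr[2]=2
(0, 4): arr[0]=13 > arr[4]=9
(0, 5): arr[0]=13 > arr[5]=7
(1, 2): arr[1]=11 > arr[2]=2
(1, 4): arr[1]=11 > arr[4]=9
(1, 5): arr[1]=11 > arr[5]=7
(3, 4): arr[3]=18 > arr[4]=9
(3, 5): arr[3]=18 > arr[5]=7
(3, 6): arr[3]=18 > arr[6]=14
(4, 5): arr[4]=9 > arr[5]=7

Total inversions: 11

The array has 11 inversion(s): (0,1), (0,2), (0,4), (0,5), (1,2), (1,4), (1,5), (3,4), (3,5), (3,6), (4,5). Each pair (i,j) satisfies i < j and arr[i] > arr[j].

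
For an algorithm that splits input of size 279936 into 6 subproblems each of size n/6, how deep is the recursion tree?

For divide and conquer with division factor 6:

Problem sizes at each level:
Level 0: 279936
Level 1: 46656
Level 2: 7776
Level 3: 1296
Level 4: 216
Level 5: 36
Level 6: 6
Level 7: 1

The root is level 0 and the size-1 base case is level 7 (the tree spans levels 0 through 7, i.e. 8 levels counting the root), so the depth is the number of divisions: log_6(279936) = 7

The recursion tree depth is log_6(279936) = 7. At each level, the problem size is divided by 6, so it takes 7 divisions to reduce to a base case of size 1. The algorithm makes 6 recursive calls at each level.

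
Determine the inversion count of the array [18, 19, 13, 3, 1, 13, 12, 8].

Finding inversions in [18, 19, 13, 3, 1, 13, 12, 8]:

(0, 2): arr[0]=18 > arr[2]=13
(0, 3): arr[0]=18 > arr[3]=3
(0, 4): arr[0]=18 > arr[4]=1
(0, 5): arr[0]=18 > arr[5]=13
(0, 6): arr[0]=18 > arr[6]=12
(0, 7): arr[0]=18 > arr[7]=8
(1, 2): arr[1]=19 > arr[2]=13
(1, 3): arr[1]=19 > arr[3]=3
(1, 4): arr[1]=19 > arr[4]=1
(1, 5): arr[1]=19 > arr[5]=13
(1, 6): arr[1]=19 > arr[6]=12
(1, 7): arr[1]=19 > arr[7]=8
(2, 3): arr[2]=13 > arr[3]=3
(2, 4): arr[2]=13 > arr[4]=1
(2, 6): arr[2]=13 > arr[6]=12
(2, 7): arr[2]=13 > arr[7]=8
(3, 4): arr[3]=3 > arr[4]=1
(5, 6): arr[5]=13 > arr[6]=12
(5, 7): arr[5]=13 > arr[7]=8
(6, 7): arr[6]=12 > arr[7]=8

Total inversions: 20

The array has 20 inversion(s): (0,2), (0,3), (0,4), (0,5), (0,6), (0,7), (1,2), (1,3), (1,4), (1,5), (1,6), (1,7), (2,3), (2,4), (2,6), (2,7), (3,4), (5,6), (5,7), (6,7). Each pair (i,j) satisfies i < j and arr[i] > arr[j].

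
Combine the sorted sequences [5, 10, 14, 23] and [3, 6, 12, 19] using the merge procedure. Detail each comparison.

Merging process:

Compare 5 vs 3: take 3 from right. Merged: [3]
Compare 5 vs 6: take 5 from left. Merged: [3, 5]
Compare 10 vs 6: take 6 from right. Merged: [3, 5, 6]
Compare 10 vs 12: take 10 from left. Merged: [3, 5, 6, 10]
Compare 14 vs 12: take 12 from right. Merged: [3, 5, 6, 10, 12]
Compare 14 vs 19: take 14 from left. Merged: [3, 5, 6, 10, 12, 14]
Compare 23 vs 19: take 19 from right. Merged: [3, 5, 6, 10, 12, 14, 19]
Append remaining from left: [23]. Merged: [3, 5, 6, 10, 12, 14, 19, 23]

Final merged array: [3, 5, 6, 10, 12, 14, 19, 23]
Total comparisons: 7

The merged array is [3, 5, 6, 10, 12, 14, 19, 23], requiring 7 comparisons. The merge step runs in O(n) time where n is the total number of elements.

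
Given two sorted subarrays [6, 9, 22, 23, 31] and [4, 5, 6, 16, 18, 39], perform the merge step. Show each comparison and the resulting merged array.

Merging process:

Compare 6 vs 4: take 4 from right. Merged: [4]
Compare 6 vs 5: take 5 from right. Merged: [4, 5]
Compare 6 vs 6: take 6 from left. Merged: [4, 5, 6]
Compare 9 vs 6: take 6 from right. Merged: [4, 5, 6, 6]
Compare 9 vs 16: take 9 from left. Merged: [4, 5, 6, 6, 9]
Compare 22 vs 16: take 16 from right. Merged: [4, 5, 6, 6, 9, 16]
Compare 22 vs 18: take 18 from right. Merged: [4, 5, 6, 6, 9, 16, 18]
Compare 22 vs 39: take 22 from left. Merged: [4, 5, 6, 6, 9, 16, 18, 22]
Compare 23 vs 39: take 23 from left. Merged: [4, 5, 6, 6, 9, 16, 18, 22, 23]
Compare 31 vs 39: take 31 from left. Merged: [4, 5, 6, 6, 9, 16, 18, 22, 23, 31]
Append remaining from right: [39]. Merged: [4, 5, 6, 6, 9, 16, 18, 22, 23, 31, 39]

Final merged array: [4, 5, 6, 6, 9, 16, 18, 22, 23, 31, 39]
Total comparisons: 10

The merged array is [4, 5, 6, 6, 9, 16, 18, 22, 23, 31, 39], requiring 10 comparisons. The merge step runs in O(n) time where n is the total number of elements.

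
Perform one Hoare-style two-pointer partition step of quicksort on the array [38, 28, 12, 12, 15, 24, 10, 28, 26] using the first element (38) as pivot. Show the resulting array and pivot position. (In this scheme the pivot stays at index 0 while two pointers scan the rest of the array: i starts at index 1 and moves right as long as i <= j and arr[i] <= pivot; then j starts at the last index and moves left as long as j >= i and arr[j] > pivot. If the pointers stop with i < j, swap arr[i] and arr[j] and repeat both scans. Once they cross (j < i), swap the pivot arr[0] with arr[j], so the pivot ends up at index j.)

Hoare-style two-pointer partition with pivot = 38:

Initial array: [38, 28, 12, 12, 15, 24, 10, 28, 26]

Pointers start at i = 1, j = 8.
i ends at 9, j ends at 8: the pointers have crossed (j < i), so scanning stops.

Swap pivot arr[0] with arr[8] to place pivot at position 8: [26, 28, 12, 12, 15, 24, 10, 28, 38]
Pivot position: 8

After partitioning with pivot 38, the array becomes [26, 28, 12, 12, 15, 24, 10, 28, 38]. The pivot is placed at index 8. All elements to the left of the pivot are <= 38, and all elements to the right are > 38.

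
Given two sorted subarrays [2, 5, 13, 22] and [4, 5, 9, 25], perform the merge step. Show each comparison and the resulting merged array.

Merging process:

Compare 2 vs 4: take 2 from left. Merged: [2]
Compare 5 vs 4: take 4 from right. Merged: [2, 4]
Compare 5 vs 5: take 5 from left. Merged: [2, 4, 5]
Compare 13 vs 5: take 5 from right. Merged: [2, 4, 5, 5]
Compare 13 vs 9: take 9 from right. Merged: [2, 4, 5, 5, 9]
Compare 13 vs 25: take 13 from left. Merged: [2, 4, 5, 5, 9, 13]
Compare 22 vs 25: take 22 from left. Merged: [2, 4, 5, 5, 9, 13, 22]
Append remaining from right: [25]. Merged: [2, 4, 5, 5, 9, 13, 22, 25]

Final merged array: [2, 4, 5, 5, 9, 13, 22, 25]
Total comparisons: 7

The merged array is [2, 4, 5, 5, 9, 13, 22, 25], requiring 7 comparisons. The merge step runs in O(n) time where n is the total number of elements.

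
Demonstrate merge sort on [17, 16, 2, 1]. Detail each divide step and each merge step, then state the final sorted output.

Merge sort trace:

Split: [17, 16, 2, 1] -> [17, 16] and [2, 1]
  Split: [17, 16] -> [17] and [16]
  Merge: [17] + [16] -> [16, 17]
  Split: [2, 1] -> [2] and [1]
  Merge: [2] + [1] -> [1, 2]
Merge: [16, 17] + [1, 2] -> [1, 2, 16, 17]

Final sorted array: [1, 2, 16, 17]

The merge sort proceeds by recursively splitting the array and merging sorted halves.
After all merges, the sorted array is [1, 2, 16, 17].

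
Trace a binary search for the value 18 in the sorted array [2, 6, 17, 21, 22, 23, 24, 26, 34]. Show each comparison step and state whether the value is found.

Binary search for 18 in [2, 6, 17, 21, 22, 23, 24, 26, 34]:

lo=0, hi=8, mid=4, arr[mid]=22 -> 22 > 18, search left half
lo=0, hi=3, mid=1, arr[mid]=6 -> 6 < 18, search right half
lo=2, hi=3, mid=2, arr[mid]=17 -> 17 < 18, search right half
lo=3, hi=3, mid=3, arr[mid]=21 -> 21 > 18, search left half
lo=3 > hi=2, target 18 not found

Binary search determines that 18 is not in the array after 4 comparisons. The search space was exhausted without finding the target.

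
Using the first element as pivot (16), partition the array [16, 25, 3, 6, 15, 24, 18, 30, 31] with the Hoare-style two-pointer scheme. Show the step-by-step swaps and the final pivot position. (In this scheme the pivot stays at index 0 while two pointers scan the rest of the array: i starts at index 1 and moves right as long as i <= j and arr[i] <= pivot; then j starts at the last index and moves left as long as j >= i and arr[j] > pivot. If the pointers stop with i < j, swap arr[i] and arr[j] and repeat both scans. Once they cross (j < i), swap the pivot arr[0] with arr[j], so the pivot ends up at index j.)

Hoare-style two-pointer partition with pivot = 16:

Initial array: [16, 25, 3, 6, 15, 24, 18, 30, 31]

Pointers start at i = 1, j = 8.
i stops at index 1 (arr[1]=25 > 16), j stops at index 4 (arr[4]=15 <= 16): swap arr[1] and arr[4], array becomes [16, 15, 3, 6, 25, 24, 18, 30, 31]
i ends at 4, j ends at 3: the pointers have crossed (j < i), so scanning stops.

Swap pivot arr[0] with arr[3] to place pivot at position 3: [6, 15, 3, 16, 25, 24, 18, 30, 31]
Pivot position: 3

After partitioning with pivot 16, the array becomes [6, 15, 3, 16, 25, 24, 18, 30, 31]. The pivot is placed at index 3. All elements to the left of the pivot are <= 16, and all elements to the right are > 16.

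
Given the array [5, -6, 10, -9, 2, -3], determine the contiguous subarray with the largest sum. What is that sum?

Using Kadane's algorithm on [5, -6, 10, -9, 2, -3]:

Scanning through the array:
Position 1 (value -6): max_ending_here = -1, max_so_far = 5
Position 2 (value 10): max_ending_here = 10, max_so_far = 10
Position 3 (value -9): max_ending_here = 1, max_so_far = 10
Position 4 (value 2): max_ending_here = 3, max_so_far = 10
Position 5 (value -3): max_ending_here = 0, max_so_far = 10

Maximum subarray: [10]
Maximum sum: 10

The maximum subarray is [10] with sum 10. This subarray runs from index 2 to index 2.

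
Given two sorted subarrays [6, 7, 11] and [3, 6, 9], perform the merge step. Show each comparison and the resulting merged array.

Merging process:

Compare 6 vs 3: take 3 from right. Merged: [3]
Compare 6 vs 6: take 6 from left. Merged: [3, 6]
Compare 7 vs 6: take 6 from right. Merged: [3, 6, 6]
Compare 7 vs 9: take 7 from left. Merged: [3, 6, 6, 7]
Compare 11 vs 9: take 9 from right. Merged: [3, 6, 6, 7, 9]
Append remaining from left: [11]. Merged: [3, 6, 6, 7, 9, 11]

Final merged array: [3, 6, 6, 7, 9, 11]
Total comparisons: 5

The merged array is [3, 6, 6, 7, 9, 11], requiring 5 comparisons. The merge step runs in O(n) time where n is the total number of elements.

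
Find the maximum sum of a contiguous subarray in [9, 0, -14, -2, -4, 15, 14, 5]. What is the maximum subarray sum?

Using Kadane's algorithm on [9, 0, -14, -2, -4, 15, 14, 5]:

Scanning through the array:
Position 1 (value 0): max_ending_here = 9, max_so_far = 9
Position 2 (value -14): max_ending_here = -5, max_so_far = 9
Position 3 (value -2): max_ending_here = -2, max_so_far = 9
Position 4 (value -4): max_ending_here = -4, max_so_far = 9
Position 5 (value 15): max_ending_here = 15, max_so_far = 15
Position 6 (value 14): max_ending_here = 29, max_so_far = 29
Position 7 (value 5): max_ending_here = 34, max_so_far = 34

Maximum subarray: [15, 14, 5]
Maximum sum: 34

The maximum subarray is [15, 14, 5] with sum 34. This subarray runs from index 5 to index 7.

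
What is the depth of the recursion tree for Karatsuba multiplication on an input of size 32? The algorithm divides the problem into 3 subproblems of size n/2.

For divide and conquer with division factor 2:

Problem sizes at each level:
Level 0: 32
Level 1: 16
Level 2: 8
Level 3: 4
Level 4: 2
Level 5: 1

The root is level 0 and the size-1 base case is level 5 (the tree spans levels 0 through 5, i.e. 6 levels counting the root), so the depth is the number of divisions: log_2(32) = 5

The recursion tree depth is log_2(32) = 5. At each level, the problem size is divided by 2, so it takes 5 divisions to reduce to a base case of size 1. The algorithm makes 3 recursive calls at each level.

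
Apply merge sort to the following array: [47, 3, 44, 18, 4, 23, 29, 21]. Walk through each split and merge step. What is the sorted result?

Merge sort trace:

Split: [47, 3, 44, 18, 4, 23, 29, 21] -> [47, 3, 44, 18] and [4, 23, 29, 21]
  Split: [47, 3, 44, 18] -> [47, 3] and [44, 18]
    Split: [47, 3] -> [47] and [3]
    Merge: [47] + [3] -> [3, 47]
    Split: [44, 18] -> [44] and [18]
    Merge: [44] + [18] -> [18, 44]
  Merge: [3, 47] + [18, 44] -> [3, 18, 44, 47]
  Split: [4, 23, 29, 21] -> [4, 23] and [29, 21]
    Split: [4, 23] -> [4] and [23]
    Merge: [4] + [23] -> [4, 23]
    Split: [29, 21] -> [29] and [21]
    Merge: [29] + [21] -> [21, 29]
  Merge: [4, 23] + [21, 29] -> [4, 21, 23, 29]
Merge: [3, 18, 44, 47] + [4, 21, 23, 29] -> [3, 4, 18, 21, 23, 29, 44, 47]

Final sorted array: [3, 4, 18, 21, 23, 29, 44, 47]

The merge sort proceeds by recursively splitting the array and merging sorted halves.
After all merges, the sorted array is [3, 4, 18, 21, 23, 29, 44, 47].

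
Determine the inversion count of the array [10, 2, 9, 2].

Finding inversions in [10, 2, 9, 2]:

(0, 1): arr[0]=10 > arr[1]=2
(0, 2): arr[0]=10 > arr[2]=9
(0, 3): arr[0]=10 > arr[3]=2
(2, 3): arr[2]=9 > arr[3]=2

Total inversions: 4

The array has 4 inversion(s): (0,1), (0,2), (0,3), (2,3). Each pair (i,j) satisfies i < j and arr[i] > arr[j].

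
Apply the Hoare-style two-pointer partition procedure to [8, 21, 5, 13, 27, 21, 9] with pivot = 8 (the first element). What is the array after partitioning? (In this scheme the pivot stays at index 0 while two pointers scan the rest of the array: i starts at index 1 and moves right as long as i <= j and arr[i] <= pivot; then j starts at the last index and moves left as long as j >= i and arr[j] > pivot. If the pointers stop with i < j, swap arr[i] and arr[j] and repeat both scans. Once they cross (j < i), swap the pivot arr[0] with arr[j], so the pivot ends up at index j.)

Hoare-style two-pointer partition with pivot = 8:

Initial array: [8, 21, 5, 13, 27, 21, 9]

Pointers start at i = 1, j = 6.
i stops at index 1 (arr[1]=21 > 8), j stops at index 2 (arr[2]=5 <= 8): swap arr[1] and arr[2], array becomes [8, 5, 21, 13, 27, 21, 9]
i ends at 2, j ends at 1: the pointers have crossed (j < i), so scanning stops.

Swap pivot arr[0] with arr[1] to place pivot at position 1: [5, 8, 21, 13, 27, 21, 9]
Pivot position: 1

After partitioning with pivot 8, the array becomes [5, 8, 21, 13, 27, 21, 9]. The pivot is placed at index 1. All elements to the left of the pivot are <= 8, and all elements to the right are > 8.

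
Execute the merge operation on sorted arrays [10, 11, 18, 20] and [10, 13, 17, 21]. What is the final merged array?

Merging process:

Compare 10 vs 10: take 10 from left. Merged: [10]
Compare 11 vs 10: take 10 from right. Merged: [10, 10]
Compare 11 vs 13: take 11 from left. Merged: [10, 10, 11]
Compare 18 vs 13: take 13 from right. Merged: [10, 10, 11, 13]
Compare 18 vs 17: take 17 from right. Merged: [10, 10, 11, 13, 17]
Compare 18 vs 21: take 18 from left. Merged: [10, 10, 11, 13, 17, 18]
Compare 20 vs 21: take 20 from left. Merged: [10, 10, 11, 13, 17, 18, 20]
Append remaining from right: [21]. Merged: [10, 10, 11, 13, 17, 18, 20, 21]

Final merged array: [10, 10, 11, 13, 17, 18, 20, 21]
Total comparisons: 7

The merged array is [10, 10, 11, 13, 17, 18, 20, 21], requiring 7 comparisons. The merge step runs in O(n) time where n is the total number of elements.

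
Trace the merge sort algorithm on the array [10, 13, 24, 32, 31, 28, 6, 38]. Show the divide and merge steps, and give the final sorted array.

Merge sort trace:

Split: [10, 13, 24, 32, 31, 28, 6, 38] -> [10, 13, 24, 32] and [31, 28, 6, 38]
  Split: [10, 13, 24, 32] -> [10, 13] and [24, 32]
    Split: [10, 13] -> [10] and [13]
    Merge: [10] + [13] -> [10, 13]
    Split: [24, 32] -> [24] and [32]
    Merge: [24] + [32] -> [24, 32]
  Merge: [10, 13] + [24, 32] -> [10, 13, 24, 32]
  Split: [31, 28, 6, 38] -> [31, 28] and [6, 38]
    Split: [31, 28] -> [31] and [28]
    Merge: [31] + [28] -> [28, 31]
    Split: [6, 38] -> [6] and [38]
    Merge: [6] + [38] -> [6, 38]
  Merge: [28, 31] + [6, 38] -> [6, 28, 31, 38]
Merge: [10, 13, 24, 32] + [6, 28, 31, 38] -> [6, 10, 13, 24, 28, 31, 32, 38]

Final sorted array: [6, 10, 13, 24, 28, 31, 32, 38]

The merge sort proceeds by recursively splitting the array and merging sorted halves.
After all merges, the sorted array is [6, 10, 13, 24, 28, 31, 32, 38].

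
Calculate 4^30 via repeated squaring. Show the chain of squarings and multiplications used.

Computing 4^30 by squaring (build up from 4^1; each line after the first costs one multiplication):

4^1 = 4
4^2 = (4^1)^2 = 4^2 = 16
4^3 = 4 * 4^2 = 4 * 16 = 64
4^6 = (4^3)^2 = 64^2 = 4096
4^7 = 4 * 4^6 = 4 * 4096 = 16384
4^14 = (4^7)^2 = 16384^2 = 268435456
4^15 = 4 * 4^14 = 4 * 268435456 = 1073741824
4^30 = (4^15)^2 = 1073741824^2 = 1152921504606846976

Result: 1152921504606846976
Multiplications needed: 7 (7 lines after 4^1)

4^30 = 1152921504606846976. Using exponentiation by squaring, this requires 7 multiplications. The key idea: if the exponent is even, square the half-power; if odd, multiply by the base once.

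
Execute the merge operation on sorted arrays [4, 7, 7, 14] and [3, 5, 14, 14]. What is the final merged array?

Merging process:

Compare 4 vs 3: take 3 from right. Merged: [3]
Compare 4 vs 5: take 4 from left. Merged: [3, 4]
Compare 7 vs 5: take 5 from right. Merged: [3, 4, 5]
Compare 7 vs 14: take 7 from left. Merged: [3, 4, 5, 7]
Compare 7 vs 14: take 7 from left. Merged: [3, 4, 5, 7, 7]
Compare 14 vs 14: take 14 from left. Merged: [3, 4, 5, 7, 7, 14]
Append remaining from right: [14, 14]. Merged: [3, 4, 5, 7, 7, 14, 14, 14]

Final merged array: [3, 4, 5, 7, 7, 14, 14, 14]
Total comparisons: 6

The merged array is [3, 4, 5, 7, 7, 14, 14, 14], requiring 6 comparisons. The merge step runs in O(n) time where n is the total number of elements.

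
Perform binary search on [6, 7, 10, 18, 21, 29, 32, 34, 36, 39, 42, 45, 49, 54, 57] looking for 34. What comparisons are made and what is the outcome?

Binary search for 34 in [6, 7, 10, 18, 21, 29, 32, 34, 36, 39, 42, 45, 49, 54, 57]:

lo=0, hi=14, mid=7, arr[mid]=34 -> Found target at index 7!

Binary search finds 34 at index 7 after 1 comparisons. The search repeatedly halves the search space by comparing with the middle element.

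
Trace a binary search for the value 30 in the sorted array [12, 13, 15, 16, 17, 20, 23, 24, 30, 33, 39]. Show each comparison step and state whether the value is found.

Binary search for 30 in [12, 13, 15, 16, 17, 20, 23, 24, 30, 33, 39]:

lo=0, hi=10, mid=5, arr[mid]=20 -> 20 < 30, search right half
lo=6, hi=10, mid=8, arr[mid]=30 -> Found target at index 8!

Binary search finds 30 at index 8 after 2 comparisons. The search repeatedly halves the search space by comparing with the middle element.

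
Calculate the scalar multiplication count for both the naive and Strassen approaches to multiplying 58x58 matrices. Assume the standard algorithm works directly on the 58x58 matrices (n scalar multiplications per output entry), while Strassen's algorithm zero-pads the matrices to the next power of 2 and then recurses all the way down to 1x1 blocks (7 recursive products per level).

Matrix multiplication for 58x58 matrices:

Strassen's algorithm requires power-of-2 dimensions. Pad 58x58 to 64x64 (next power of 2).

Standard algorithm: 58^3 = 195112 multiplications
Strassen's algorithm: 7^(log2(64)) = 7^6 = 117649 multiplications
Savings: 195112 - 117649 = 77463 multiplications

Standard: 195112 multiplications (58^3). Strassen: 117649 multiplications (7^6, after padding to 64x64). Strassen reduces 8 recursive multiplications to 7 at each level.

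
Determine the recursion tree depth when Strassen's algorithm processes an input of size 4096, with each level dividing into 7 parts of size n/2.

For divide and conquer with division factor 2:

Problem sizes at each level:
Level 0: 4096
Level 1: 2048
Level 2: 1024
Level 3: 512
Level 4: 256
Level 5: 128
Level 6: 64
Level 7: 32
Level 8: 16
Level 9: 8
Level 10: 4
Level 11: 2
Level 12: 1

The root is level 0 and the size-1 base case is level 12 (the tree spans levels 0 through 12, i.e. 13 levels counting the root), so the depth is the number of divisions: log_2(4096) = 12

The recursion tree depth is log_2(4096) = 12. At each level, the problem size is divided by 2, so it takes 12 divisions to reduce to a base case of size 1. The algorithm makes 7 recursive calls at each level.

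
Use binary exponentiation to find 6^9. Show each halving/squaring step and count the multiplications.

Computing 6^9 by squaring (build up from 6^1; each line after the first costs one multiplication):

6^1 = 6
6^2 = (6^1)^2 = 6^2 = 36
6^4 = (6^2)^2 = 36^2 = 1296
6^8 = (6^4)^2 = 1296^2 = 1679616
6^9 = 6 * 6^8 = 6 * 1679616 = 10077696

Result: 10077696
Multiplications needed: 4 (4 lines after 6^1)

6^9 = 10077696. Using exponentiation by squaring, this requires 4 multiplications. The key idea: if the exponent is even, square the half-power; if odd, multiply by the base once.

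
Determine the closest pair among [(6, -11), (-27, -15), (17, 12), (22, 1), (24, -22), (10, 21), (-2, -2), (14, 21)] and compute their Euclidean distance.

Computing all pairwise distances among 8 points:

d((6, -11), (-27, -15)) = 33.2415
d((6, -11), (17, 12)) = 25.4951
d((6, -11), (22, 1)) = 20.0
d((6, -11), (24, -22)) = 21.095
d((6, -11), (10, 21)) = 32.249
d((6, -11), (-2, -2)) = 12.0416
d((6, -11), (14, 21)) = 32.9848
d((-27, -15), (17, 12)) = 51.6236
d((-27, -15), (22, 1)) = 51.5461
d((-27, -15), (24, -22)) = 51.4782
d((-27, -15), (10, 21)) = 51.6236
d((-27, -15), (-2, -2)) = 28.178
d((-27, -15), (14, 21)) = 54.5619
d((17, 12), (22, 1)) = 12.083
d((17, 12), (24, -22)) = 34.7131
d((17, 12), (10, 21)) = 11.4018
d((17, 12), (-2, -2)) = 23.6008
d((17, 12), (14, 21)) = 9.4868
d((22, 1), (24, -22)) = 23.0868
d((22, 1), (10, 21)) = 23.3238
d((22, 1), (-2, -2)) = 24.1868
d((22, 1), (14, 21)) = 21.5407
d((24, -22), (10, 21)) = 45.2217
d((24, -22), (-2, -2)) = 32.8024
d((24, -22), (14, 21)) = 44.1475
d((10, 21), (-2, -2)) = 25.9422
d((10, 21), (14, 21)) = 4.0 <-- minimum
d((-2, -2), (14, 21)) = 28.0179

Closest pair: (10, 21) and (14, 21) with distance 4.0

The closest pair is (10, 21) and (14, 21) with Euclidean distance 4.0. For 8 points, brute-force pairwise comparison is shown above. For large n, the divide-and-conquer algorithm (sort by x, recurse on halves, check the dividing strip) achieves O(n log n).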